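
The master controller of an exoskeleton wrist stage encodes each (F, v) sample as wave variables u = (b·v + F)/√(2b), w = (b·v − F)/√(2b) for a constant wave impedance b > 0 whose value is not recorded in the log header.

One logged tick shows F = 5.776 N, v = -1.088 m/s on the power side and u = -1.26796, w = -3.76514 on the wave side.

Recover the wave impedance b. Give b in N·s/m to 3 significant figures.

u + w = -5.03310;  u + w = √(2b)·v, so √(2b) = -5.03310/(-1.088) = 4.62601.
b = (√(2b))²/2 = 21.39998/2 = 10.69999.
(Check via u − w = 2F/√(2b): u − w = 2.49718, 2F/√(2b) = 2.49718.)

b = 10.7 N·s/m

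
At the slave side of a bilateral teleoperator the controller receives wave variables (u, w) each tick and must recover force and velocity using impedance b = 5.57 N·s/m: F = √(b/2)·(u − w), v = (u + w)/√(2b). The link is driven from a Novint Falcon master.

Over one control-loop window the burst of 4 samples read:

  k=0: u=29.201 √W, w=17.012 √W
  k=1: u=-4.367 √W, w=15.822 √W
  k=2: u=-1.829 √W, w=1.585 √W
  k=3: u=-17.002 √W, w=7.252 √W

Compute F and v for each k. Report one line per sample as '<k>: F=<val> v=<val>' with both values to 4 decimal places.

k=0: u−w=12.1890, u+w=46.2130; √(b/2)=1.6688, √(2b)=3.3377; F=1.6688×12.189=20.3414, v=46.2130/3.3377=13.8459
k=1: u−w=-20.1890, u+w=11.4550; √(b/2)=1.6688, √(2b)=3.3377; F=1.6688×(-20.189)=-33.6920, v=11.4550/3.3377=3.4320
k=2: u−w=-3.4140, u+w=-0.2440; √(b/2)=1.6688, √(2b)=3.3377; F=1.6688×(-3.414)=-5.6974, v=-0.2440/3.3377=-0.0731
k=3: u−w=-24.2540, u+w=-9.7500; √(b/2)=1.6688, √(2b)=3.3377; F=1.6688×(-24.254)=-40.4758, v=-9.7500/3.3377=-2.9212

0: F=20.3414 v=13.8459
1: F=-33.6920 v=3.4320
2: F=-5.6974 v=-0.0731
3: F=-40.4758 v=-2.9212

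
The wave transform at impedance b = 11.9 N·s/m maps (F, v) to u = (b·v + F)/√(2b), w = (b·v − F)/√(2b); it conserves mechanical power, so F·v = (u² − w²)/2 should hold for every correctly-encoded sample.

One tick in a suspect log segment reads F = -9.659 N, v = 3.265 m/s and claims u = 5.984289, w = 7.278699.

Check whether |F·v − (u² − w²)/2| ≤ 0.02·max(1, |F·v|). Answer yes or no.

F·v = (-9.659)×3.265 = -31.536635 W.
(u² − w²)/2 = (35.811715 − 52.979459)/2 = -8.583872 W.
|Δ| = 22.952763;  2% of max(1, |F·v|) = 0.630733.

no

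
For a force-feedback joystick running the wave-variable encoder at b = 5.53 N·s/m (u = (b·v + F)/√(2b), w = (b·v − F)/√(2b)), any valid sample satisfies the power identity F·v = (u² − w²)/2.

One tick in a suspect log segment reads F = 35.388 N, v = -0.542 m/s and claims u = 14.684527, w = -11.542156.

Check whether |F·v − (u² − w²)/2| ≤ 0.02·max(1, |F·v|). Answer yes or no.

F·v = 35.388×(-0.542) = -19.180296 W.
(u² − w²)/2 = (215.635333 − 133.221365)/2 = 41.206984 W.
|Δ| = 60.387280;  2% of max(1, |F·v|) = 0.383606.

no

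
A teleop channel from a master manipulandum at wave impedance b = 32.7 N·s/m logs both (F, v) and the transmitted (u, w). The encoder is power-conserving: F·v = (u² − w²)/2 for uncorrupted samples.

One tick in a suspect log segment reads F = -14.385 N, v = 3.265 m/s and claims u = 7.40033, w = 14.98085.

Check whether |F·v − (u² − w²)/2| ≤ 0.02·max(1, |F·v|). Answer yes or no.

no

F·v = (-14.385)×3.265 = -46.96702 W.
(u² − w²)/2 = (54.76488 − 224.42587)/2 = -84.83049 W.
|Δ| = 37.86347;  2% of max(1, |F·v|) = 0.93934.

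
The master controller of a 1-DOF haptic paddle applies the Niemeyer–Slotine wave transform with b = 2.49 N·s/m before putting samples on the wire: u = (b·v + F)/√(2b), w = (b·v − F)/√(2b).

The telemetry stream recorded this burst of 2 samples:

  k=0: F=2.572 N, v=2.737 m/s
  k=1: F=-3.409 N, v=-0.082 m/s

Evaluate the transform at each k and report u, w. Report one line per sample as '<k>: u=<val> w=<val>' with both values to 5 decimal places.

0: u=4.20647 w=1.90139
1: u=-1.61910 w=1.43611

k=0: b·v=2.49×2.737=6.81513; √(2b)=2.23159; u=(6.81513+2.572)/2.23159=4.20647, w=(6.81513−2.572)/2.23159=1.90139
k=1: b·v=2.49×(-0.082)=-0.20418; √(2b)=2.23159; u=(-0.20418+(-3.409))/2.23159=-1.61910, w=(-0.20418−(-3.409))/2.23159=1.43611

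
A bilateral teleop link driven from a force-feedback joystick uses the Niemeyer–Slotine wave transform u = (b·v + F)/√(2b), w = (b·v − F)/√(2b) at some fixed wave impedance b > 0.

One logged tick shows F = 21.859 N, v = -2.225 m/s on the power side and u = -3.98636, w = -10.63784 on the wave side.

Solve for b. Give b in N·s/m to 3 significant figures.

b = 21.6 N·s/m

u + w = -14.6242;  u + w = √(2b)·v, so √(2b) = -14.6242/(-2.225) = 6.5727.
b = (√(2b))²/2 = 43.2000/2 = 21.6000.
(Check via u − w = 2F/√(2b): u − w = 6.6515, 2F/√(2b) = 6.6515.)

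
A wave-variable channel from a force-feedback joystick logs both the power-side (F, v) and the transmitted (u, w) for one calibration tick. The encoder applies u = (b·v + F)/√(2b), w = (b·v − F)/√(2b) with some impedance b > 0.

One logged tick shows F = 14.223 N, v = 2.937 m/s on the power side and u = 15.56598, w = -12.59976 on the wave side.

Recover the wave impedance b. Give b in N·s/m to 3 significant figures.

b = 0.51 N·s/m

u + w = 2.96622;  u + w = √(2b)·v, so √(2b) = 2.96622/2.937 = 1.00995.
b = (√(2b))²/2 = 1.02000/2 = 0.51000.
(Check via u − w = 2F/√(2b): u − w = 28.16574, 2F/√(2b) = 28.16578.)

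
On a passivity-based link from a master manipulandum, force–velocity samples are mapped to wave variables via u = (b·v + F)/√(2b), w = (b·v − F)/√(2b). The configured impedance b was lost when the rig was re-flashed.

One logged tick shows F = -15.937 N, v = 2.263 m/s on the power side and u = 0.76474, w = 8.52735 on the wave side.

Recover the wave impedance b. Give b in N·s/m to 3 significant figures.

b = 8.43 N·s/m

u + w = 9.2921;  u + w = √(2b)·v, so √(2b) = 9.2921/2.263 = 4.1061.
b = (√(2b))²/2 = 16.8600/2 = 8.4300.
(Check via u − w = 2F/√(2b): u − w = -7.7626, 2F/√(2b) = -7.7626.)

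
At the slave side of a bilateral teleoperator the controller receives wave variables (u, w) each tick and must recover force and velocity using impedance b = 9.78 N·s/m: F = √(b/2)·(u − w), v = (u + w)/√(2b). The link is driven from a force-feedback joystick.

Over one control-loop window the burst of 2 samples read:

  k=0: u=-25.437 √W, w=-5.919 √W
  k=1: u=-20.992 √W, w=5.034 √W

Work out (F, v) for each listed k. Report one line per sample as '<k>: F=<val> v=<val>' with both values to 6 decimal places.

k=0: u−w=-19.518000, u+w=-31.356000; √(b/2)=2.211334, √(2b)=4.422669; F=2.211334×(-19.518)=-43.160826, v=-31.356000/4.422669=-7.089837
k=1: u−w=-26.026000, u+w=-15.958000; √(b/2)=2.211334, √(2b)=4.422669; F=2.211334×(-26.026)=-57.552190, v=-15.958000/4.422669=-3.608229

0: F=-43.160826 v=-7.089837
1: F=-57.552190 v=-3.608229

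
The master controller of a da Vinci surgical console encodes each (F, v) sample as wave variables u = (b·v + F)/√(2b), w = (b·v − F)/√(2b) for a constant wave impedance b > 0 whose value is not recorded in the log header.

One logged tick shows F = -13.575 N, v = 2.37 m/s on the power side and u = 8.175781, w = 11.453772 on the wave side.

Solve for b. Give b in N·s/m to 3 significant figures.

u + w = 19.629553;  u + w = √(2b)·v, so √(2b) = 19.629553/2.37 = 8.282512.
b = (√(2b))²/2 = 68.600002/2 = 34.300001.
(Check via u − w = 2F/√(2b): u − w = -3.277991, 2F/√(2b) = -3.277991.)

b = 34.3 N·s/m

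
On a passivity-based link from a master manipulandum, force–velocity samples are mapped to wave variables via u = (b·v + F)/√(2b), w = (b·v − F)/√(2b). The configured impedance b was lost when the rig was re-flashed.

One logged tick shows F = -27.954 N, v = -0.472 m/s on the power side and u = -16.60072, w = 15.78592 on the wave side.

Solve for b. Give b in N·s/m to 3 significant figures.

u + w = -0.81480;  u + w = √(2b)·v, so √(2b) = -0.81480/(-0.472) = 1.72627.
b = (√(2b))²/2 = 2.98001/2 = 1.49001.
(Check via u − w = 2F/√(2b): u − w = -32.38664, 2F/√(2b) = -32.38657.)

b = 1.49 N·s/m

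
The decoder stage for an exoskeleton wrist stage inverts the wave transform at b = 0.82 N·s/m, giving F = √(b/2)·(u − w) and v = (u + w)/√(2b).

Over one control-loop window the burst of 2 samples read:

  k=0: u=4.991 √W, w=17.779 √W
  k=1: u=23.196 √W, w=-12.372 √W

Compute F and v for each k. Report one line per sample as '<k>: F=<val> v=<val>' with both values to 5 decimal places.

k=0: u−w=-12.78800, u+w=22.77000; √(b/2)=0.64031, √(2b)=1.28062; F=0.64031×(-12.788)=-8.18832, v=22.77000/1.28062=17.78038
k=1: u−w=35.56800, u+w=10.82400; √(b/2)=0.64031, √(2b)=1.28062; F=0.64031×35.568=22.77463, v=10.82400/1.28062=8.45212

0: F=-8.18832 v=17.78038
1: F=22.77463 v=8.45212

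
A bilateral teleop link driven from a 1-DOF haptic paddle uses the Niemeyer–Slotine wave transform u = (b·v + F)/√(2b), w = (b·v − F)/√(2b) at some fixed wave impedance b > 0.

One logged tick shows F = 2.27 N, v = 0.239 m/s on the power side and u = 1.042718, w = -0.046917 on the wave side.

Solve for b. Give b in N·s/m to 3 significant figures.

b = 8.68 N·s/m

u + w = 0.995801;  u + w = √(2b)·v, so √(2b) = 0.995801/0.239 = 4.166531.
b = (√(2b))²/2 = 17.359984/2 = 8.679992.
(Check via u − w = 2F/√(2b): u − w = 1.089635, 2F/√(2b) = 1.089635.)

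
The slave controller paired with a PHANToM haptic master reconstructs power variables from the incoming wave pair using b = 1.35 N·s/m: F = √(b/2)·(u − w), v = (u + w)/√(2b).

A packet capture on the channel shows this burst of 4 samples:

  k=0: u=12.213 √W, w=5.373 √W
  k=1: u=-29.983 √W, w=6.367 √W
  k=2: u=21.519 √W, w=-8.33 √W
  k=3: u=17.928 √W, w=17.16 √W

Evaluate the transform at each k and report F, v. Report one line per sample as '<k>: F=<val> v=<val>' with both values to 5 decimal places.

0: F=5.61963 v=10.70250
1: F=-29.86457 v=-14.37224
2: F=24.52346 v=8.02657
3: F=0.63098 v=21.35388

k=0: u−w=6.84000, u+w=17.58600; √(b/2)=0.82158, √(2b)=1.64317; F=0.82158×6.84=5.61963, v=17.58600/1.64317=10.70250
k=1: u−w=-36.35000, u+w=-23.61600; √(b/2)=0.82158, √(2b)=1.64317; F=0.82158×(-36.35)=-29.86457, v=-23.61600/1.64317=-14.37224
k=2: u−w=29.84900, u+w=13.18900; √(b/2)=0.82158, √(2b)=1.64317; F=0.82158×29.849=24.52346, v=13.18900/1.64317=8.02657
k=3: u−w=0.76800, u+w=35.08800; √(b/2)=0.82158, √(2b)=1.64317; F=0.82158×0.768=0.63098, v=35.08800/1.64317=21.35388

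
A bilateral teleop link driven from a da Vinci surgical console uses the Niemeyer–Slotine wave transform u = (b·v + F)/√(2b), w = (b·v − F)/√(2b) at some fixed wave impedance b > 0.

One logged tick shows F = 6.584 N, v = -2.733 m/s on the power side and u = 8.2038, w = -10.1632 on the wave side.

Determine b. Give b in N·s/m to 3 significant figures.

b = 0.257 N·s/m

u + w = -1.95940;  u + w = √(2b)·v, so √(2b) = -1.95940/(-2.733) = 0.71694.
b = (√(2b))²/2 = 0.51400/2 = 0.25700.
(Check via u − w = 2F/√(2b): u − w = 18.36700, 2F/√(2b) = 18.36692.)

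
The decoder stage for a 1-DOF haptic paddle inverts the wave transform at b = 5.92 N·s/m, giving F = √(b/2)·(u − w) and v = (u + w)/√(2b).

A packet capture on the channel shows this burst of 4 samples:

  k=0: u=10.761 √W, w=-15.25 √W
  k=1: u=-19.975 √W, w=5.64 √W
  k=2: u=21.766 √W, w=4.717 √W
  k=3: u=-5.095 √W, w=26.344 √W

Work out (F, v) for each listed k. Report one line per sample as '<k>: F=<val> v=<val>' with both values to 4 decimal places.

0: F=44.7510 v=-1.3046
1: F=-44.0697 v=-4.1660
2: F=29.3322 v=7.6965
3: F=-54.0897 v=6.1754

k=0: u−w=26.0110, u+w=-4.4890; √(b/2)=1.7205, √(2b)=3.4409; F=1.7205×26.011=44.7510, v=-4.4890/3.4409=-1.3046
k=1: u−w=-25.6150, u+w=-14.3350; √(b/2)=1.7205, √(2b)=3.4409; F=1.7205×(-25.615)=-44.0697, v=-14.3350/3.4409=-4.1660
k=2: u−w=17.0490, u+w=26.4830; √(b/2)=1.7205, √(2b)=3.4409; F=1.7205×17.049=29.3322, v=26.4830/3.4409=7.6965
k=3: u−w=-31.4390, u+w=21.2490; √(b/2)=1.7205, √(2b)=3.4409; F=1.7205×(-31.439)=-54.0897, v=21.2490/3.4409=6.1754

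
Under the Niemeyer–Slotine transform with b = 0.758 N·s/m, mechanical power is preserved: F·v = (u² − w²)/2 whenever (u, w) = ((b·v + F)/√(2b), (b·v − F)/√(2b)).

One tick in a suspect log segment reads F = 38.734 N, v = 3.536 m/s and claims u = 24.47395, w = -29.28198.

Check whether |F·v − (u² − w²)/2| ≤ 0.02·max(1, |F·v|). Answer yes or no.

F·v = 38.734×3.536 = 136.9634 W.
(u² − w²)/2 = (598.9742 − 857.4344)/2 = -129.2301 W.
|Δ| = 266.1935;  2% of max(1, |F·v|) = 2.7393.

no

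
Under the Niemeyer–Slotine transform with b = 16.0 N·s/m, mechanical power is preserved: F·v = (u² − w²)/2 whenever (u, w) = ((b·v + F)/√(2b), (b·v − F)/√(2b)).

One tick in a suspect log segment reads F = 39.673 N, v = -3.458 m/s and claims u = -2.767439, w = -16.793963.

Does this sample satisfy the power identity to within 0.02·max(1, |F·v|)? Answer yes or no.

yes

F·v = 39.673×(-3.458) = -137.189234 W.
(u² − w²)/2 = (7.658719 − 282.037193)/2 = -137.189237 W.
|Δ| = 0.000003;  2% of max(1, |F·v|) = 2.743785.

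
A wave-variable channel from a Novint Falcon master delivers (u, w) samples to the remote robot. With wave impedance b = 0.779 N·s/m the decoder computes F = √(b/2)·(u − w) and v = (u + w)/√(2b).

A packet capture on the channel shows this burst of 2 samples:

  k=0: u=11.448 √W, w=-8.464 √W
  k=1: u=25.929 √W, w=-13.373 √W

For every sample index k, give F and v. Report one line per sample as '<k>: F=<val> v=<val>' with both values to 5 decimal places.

0: F=12.42707 v=2.39065
1: F=24.52835 v=10.05930

k=0: u−w=19.91200, u+w=2.98400; √(b/2)=0.62410, √(2b)=1.24820; F=0.62410×19.912=12.42707, v=2.98400/1.24820=2.39065
k=1: u−w=39.30200, u+w=12.55600; √(b/2)=0.62410, √(2b)=1.24820; F=0.62410×39.302=24.52835, v=12.55600/1.24820=10.05930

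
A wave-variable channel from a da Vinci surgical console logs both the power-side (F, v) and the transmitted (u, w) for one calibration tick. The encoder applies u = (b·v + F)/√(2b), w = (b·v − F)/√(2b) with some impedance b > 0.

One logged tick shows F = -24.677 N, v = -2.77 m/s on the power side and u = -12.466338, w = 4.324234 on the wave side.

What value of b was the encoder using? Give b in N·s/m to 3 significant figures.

b = 4.32 N·s/m

u + w = -8.142104;  u + w = √(2b)·v, so √(2b) = -8.142104/(-2.77) = 2.939388.
b = (√(2b))²/2 = 8.640000/2 = 4.320000.
(Check via u − w = 2F/√(2b): u − w = -16.790572, 2F/√(2b) = -16.790572.)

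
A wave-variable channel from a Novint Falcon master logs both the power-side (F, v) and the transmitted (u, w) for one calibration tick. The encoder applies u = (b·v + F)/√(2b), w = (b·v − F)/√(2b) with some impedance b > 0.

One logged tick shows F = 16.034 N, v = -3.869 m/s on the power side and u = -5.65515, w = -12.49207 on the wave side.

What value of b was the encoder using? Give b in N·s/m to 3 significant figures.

u + w = -18.14722;  u + w = √(2b)·v, so √(2b) = -18.14722/(-3.869) = 4.69042.
b = (√(2b))²/2 = 22.00000/2 = 11.00000.
(Check via u − w = 2F/√(2b): u − w = 6.83692, 2F/√(2b) = 6.83692.)

b = 11 N·s/m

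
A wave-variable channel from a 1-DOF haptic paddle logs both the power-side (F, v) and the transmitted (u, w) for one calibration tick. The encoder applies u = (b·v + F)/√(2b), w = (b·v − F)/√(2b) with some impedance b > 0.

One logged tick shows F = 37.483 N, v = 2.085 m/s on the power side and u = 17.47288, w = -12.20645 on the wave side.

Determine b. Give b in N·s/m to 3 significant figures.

b = 3.19 N·s/m

u + w = 5.2664;  u + w = √(2b)·v, so √(2b) = 5.2664/2.085 = 2.5259.
b = (√(2b))²/2 = 6.3800/2 = 3.1900.
(Check via u − w = 2F/√(2b): u − w = 29.6793, 2F/√(2b) = 29.6793.)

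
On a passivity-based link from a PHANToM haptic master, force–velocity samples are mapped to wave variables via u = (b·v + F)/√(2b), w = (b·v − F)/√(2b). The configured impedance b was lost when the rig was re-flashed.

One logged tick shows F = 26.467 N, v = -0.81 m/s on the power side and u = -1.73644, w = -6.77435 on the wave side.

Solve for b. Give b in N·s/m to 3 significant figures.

u + w = -8.5108;  u + w = √(2b)·v, so √(2b) = -8.5108/(-0.81) = 10.5071.
b = (√(2b))²/2 = 110.4002/2 = 55.2001.
(Check via u − w = 2F/√(2b): u − w = 5.0379, 2F/√(2b) = 5.0379.)

b = 55.2 N·s/m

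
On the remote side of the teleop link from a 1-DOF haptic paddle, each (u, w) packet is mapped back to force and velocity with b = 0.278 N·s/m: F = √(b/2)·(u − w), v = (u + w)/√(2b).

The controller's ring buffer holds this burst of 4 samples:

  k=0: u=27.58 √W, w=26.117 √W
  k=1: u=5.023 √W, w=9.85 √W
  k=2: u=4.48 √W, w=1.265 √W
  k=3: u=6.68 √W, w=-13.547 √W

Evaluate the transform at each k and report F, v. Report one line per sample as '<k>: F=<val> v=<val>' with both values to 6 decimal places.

k=0: u−w=1.463000, u+w=53.697000; √(b/2)=0.372827, √(2b)=0.745654; F=0.372827×1.463=0.545446, v=53.697000/0.745654=72.013286
k=1: u−w=-4.827000, u+w=14.873000; √(b/2)=0.372827, √(2b)=0.745654; F=0.372827×(-4.827)=-1.799636, v=14.873000/0.745654=19.946247
k=2: u−w=3.215000, u+w=5.745000; √(b/2)=0.372827, √(2b)=0.745654; F=0.372827×3.215=1.198639, v=5.745000/0.745654=7.704645
k=3: u−w=20.227000, u+w=-6.867000; √(b/2)=0.372827, √(2b)=0.745654; F=0.372827×20.227=7.541172, v=-6.867000/0.745654=-9.209364

0: F=0.545446 v=72.013286
1: F=-1.799636 v=19.946247
2: F=1.198639 v=7.704645
3: F=7.541172 v=-9.209364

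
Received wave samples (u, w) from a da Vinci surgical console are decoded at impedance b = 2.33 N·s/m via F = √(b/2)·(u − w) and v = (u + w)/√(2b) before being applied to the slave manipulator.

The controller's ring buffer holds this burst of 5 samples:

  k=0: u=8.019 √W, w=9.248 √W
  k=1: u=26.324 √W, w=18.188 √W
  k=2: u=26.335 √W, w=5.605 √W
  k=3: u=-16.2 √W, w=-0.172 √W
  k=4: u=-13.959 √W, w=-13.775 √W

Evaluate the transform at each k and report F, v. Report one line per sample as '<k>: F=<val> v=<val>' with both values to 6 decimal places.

k=0: u−w=-1.229000, u+w=17.267000; √(b/2)=1.079352, √(2b)=2.158703; F=1.079352×(-1.229)=-1.326523, v=17.267000/2.158703=7.998783
k=1: u−w=8.136000, u+w=44.512000; √(b/2)=1.079352, √(2b)=2.158703; F=1.079352×8.136=8.781605, v=44.512000/2.158703=20.619786
k=2: u−w=20.730000, u+w=31.940000; √(b/2)=1.079352, √(2b)=2.158703; F=1.079352×20.73=22.374960, v=31.940000/2.158703=14.795919
k=3: u−w=-16.028000, u+w=-16.372000; √(b/2)=1.079352, √(2b)=2.158703; F=1.079352×(-16.028)=-17.299848, v=-16.372000/2.158703=-7.584183
k=4: u−w=-0.184000, u+w=-27.734000; √(b/2)=1.079352, √(2b)=2.158703; F=1.079352×(-0.184)=-0.198601, v=-27.734000/2.158703=-12.847527

0: F=-1.326523 v=7.998783
1: F=8.781605 v=20.619786
2: F=22.374960 v=14.795919
3: F=-17.299848 v=-7.584183
4: F=-0.198601 v=-12.847527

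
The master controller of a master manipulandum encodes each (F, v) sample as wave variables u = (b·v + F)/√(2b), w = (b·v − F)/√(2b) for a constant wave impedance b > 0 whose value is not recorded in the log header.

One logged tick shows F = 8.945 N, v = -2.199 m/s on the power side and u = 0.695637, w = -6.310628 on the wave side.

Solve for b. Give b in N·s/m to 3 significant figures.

b = 3.26 N·s/m

u + w = -5.614991;  u + w = √(2b)·v, so √(2b) = -5.614991/(-2.199) = 2.553429.
b = (√(2b))²/2 = 6.520001/2 = 3.260001.
(Check via u − w = 2F/√(2b): u − w = 7.006265, 2F/√(2b) = 7.006264.)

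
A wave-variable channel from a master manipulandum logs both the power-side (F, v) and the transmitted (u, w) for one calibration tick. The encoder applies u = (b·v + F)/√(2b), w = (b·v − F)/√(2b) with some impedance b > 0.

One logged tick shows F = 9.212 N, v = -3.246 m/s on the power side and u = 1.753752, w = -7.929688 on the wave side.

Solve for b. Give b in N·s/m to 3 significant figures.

b = 1.81 N·s/m

u + w = -6.175936;  u + w = √(2b)·v, so √(2b) = -6.175936/(-3.246) = 1.902630.
b = (√(2b))²/2 = 3.620000/2 = 1.810000.
(Check via u − w = 2F/√(2b): u − w = 9.683440, 2F/√(2b) = 9.683440.)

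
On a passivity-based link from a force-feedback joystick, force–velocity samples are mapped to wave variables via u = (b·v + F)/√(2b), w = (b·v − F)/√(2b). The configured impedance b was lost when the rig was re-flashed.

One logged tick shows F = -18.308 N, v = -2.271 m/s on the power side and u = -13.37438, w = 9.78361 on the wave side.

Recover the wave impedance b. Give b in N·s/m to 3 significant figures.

u + w = -3.59077;  u + w = √(2b)·v, so √(2b) = -3.59077/(-2.271) = 1.58114.
b = (√(2b))²/2 = 2.50001/2 = 1.25000.
(Check via u − w = 2F/√(2b): u − w = -23.15799, 2F/√(2b) = -23.15797.)

b = 1.25 N·s/m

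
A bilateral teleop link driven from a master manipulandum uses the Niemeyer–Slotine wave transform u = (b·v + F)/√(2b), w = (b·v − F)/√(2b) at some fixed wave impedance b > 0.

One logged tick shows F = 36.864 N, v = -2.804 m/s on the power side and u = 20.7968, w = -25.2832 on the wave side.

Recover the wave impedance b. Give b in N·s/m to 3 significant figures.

u + w = -4.4864;  u + w = √(2b)·v, so √(2b) = -4.4864/(-2.804) = 1.6000.
b = (√(2b))²/2 = 2.5600/2 = 1.2800.
(Check via u − w = 2F/√(2b): u − w = 46.0800, 2F/√(2b) = 46.0800.)

b = 1.28 N·s/m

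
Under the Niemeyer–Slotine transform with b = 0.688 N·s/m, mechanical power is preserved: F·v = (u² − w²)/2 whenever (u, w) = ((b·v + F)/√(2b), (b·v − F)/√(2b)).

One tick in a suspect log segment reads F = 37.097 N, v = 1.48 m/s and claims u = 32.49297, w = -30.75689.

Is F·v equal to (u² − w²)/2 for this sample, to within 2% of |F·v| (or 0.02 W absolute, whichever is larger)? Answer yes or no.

yes

F·v = 37.097×1.48 = 54.9036 W.
(u² − w²)/2 = (1055.7931 − 945.9863)/2 = 54.9034 W.
|Δ| = 0.0002;  2% of max(1, |F·v|) = 1.0981.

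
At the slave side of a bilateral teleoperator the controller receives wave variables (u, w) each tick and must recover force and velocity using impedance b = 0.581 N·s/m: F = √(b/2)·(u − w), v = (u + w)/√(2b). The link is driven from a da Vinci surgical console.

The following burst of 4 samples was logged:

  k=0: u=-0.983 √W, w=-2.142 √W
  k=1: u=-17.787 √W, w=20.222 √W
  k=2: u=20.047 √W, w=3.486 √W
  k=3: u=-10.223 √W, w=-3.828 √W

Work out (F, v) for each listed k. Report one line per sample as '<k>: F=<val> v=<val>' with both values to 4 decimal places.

0: F=0.6247 v=-2.8990
1: F=-20.4861 v=2.2589
2: F=8.9261 v=21.8310
3: F=-3.4468 v=-13.0348

k=0: u−w=1.1590, u+w=-3.1250; √(b/2)=0.5390, √(2b)=1.0780; F=0.5390×1.159=0.6247, v=-3.1250/1.0780=-2.8990
k=1: u−w=-38.0090, u+w=2.4350; √(b/2)=0.5390, √(2b)=1.0780; F=0.5390×(-38.009)=-20.4861, v=2.4350/1.0780=2.2589
k=2: u−w=16.5610, u+w=23.5330; √(b/2)=0.5390, √(2b)=1.0780; F=0.5390×16.561=8.9261, v=23.5330/1.0780=21.8310
k=3: u−w=-6.3950, u+w=-14.0510; √(b/2)=0.5390, √(2b)=1.0780; F=0.5390×(-6.395)=-3.4468, v=-14.0510/1.0780=-13.0348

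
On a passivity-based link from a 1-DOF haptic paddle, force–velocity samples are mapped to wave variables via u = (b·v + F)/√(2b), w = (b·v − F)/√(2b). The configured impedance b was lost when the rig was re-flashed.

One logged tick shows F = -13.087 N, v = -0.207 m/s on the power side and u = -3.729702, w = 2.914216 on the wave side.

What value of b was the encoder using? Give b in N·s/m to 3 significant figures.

b = 7.76 N·s/m

u + w = -0.815486;  u + w = √(2b)·v, so √(2b) = -0.815486/(-0.207) = 3.939546.
b = (√(2b))²/2 = 15.520022/2 = 7.760011.
(Check via u − w = 2F/√(2b): u − w = -6.643918, 2F/√(2b) = -6.643913.)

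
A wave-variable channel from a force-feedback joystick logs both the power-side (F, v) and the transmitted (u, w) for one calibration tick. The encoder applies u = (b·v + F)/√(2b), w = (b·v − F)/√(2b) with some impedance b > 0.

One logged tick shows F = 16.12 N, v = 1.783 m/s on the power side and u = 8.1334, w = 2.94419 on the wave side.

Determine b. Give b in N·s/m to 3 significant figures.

b = 19.3 N·s/m

u + w = 11.0776;  u + w = √(2b)·v, so √(2b) = 11.0776/1.783 = 6.2129.
b = (√(2b))²/2 = 38.6001/2 = 19.3000.
(Check via u − w = 2F/√(2b): u − w = 5.1892, 2F/√(2b) = 5.1892.)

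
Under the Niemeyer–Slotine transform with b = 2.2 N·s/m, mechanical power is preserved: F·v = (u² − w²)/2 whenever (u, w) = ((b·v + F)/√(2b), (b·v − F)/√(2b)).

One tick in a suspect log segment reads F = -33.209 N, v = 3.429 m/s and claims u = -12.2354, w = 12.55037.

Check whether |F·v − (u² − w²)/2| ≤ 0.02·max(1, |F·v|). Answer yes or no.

no

F·v = (-33.209)×3.429 = -113.8737 W.
(u² − w²)/2 = (149.7050 − 157.5118)/2 = -3.9034 W.
|Δ| = 109.9703;  2% of max(1, |F·v|) = 2.2775.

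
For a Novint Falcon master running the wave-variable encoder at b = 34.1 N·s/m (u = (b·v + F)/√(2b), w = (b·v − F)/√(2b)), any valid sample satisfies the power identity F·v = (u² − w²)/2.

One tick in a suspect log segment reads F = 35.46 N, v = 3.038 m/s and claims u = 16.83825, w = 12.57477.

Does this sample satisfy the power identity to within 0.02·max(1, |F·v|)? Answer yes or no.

no

F·v = 35.46×3.038 = 107.72748 W.
(u² − w²)/2 = (283.52666 − 158.12484)/2 = 62.70091 W.
|Δ| = 45.02657;  2% of max(1, |F·v|) = 2.15455.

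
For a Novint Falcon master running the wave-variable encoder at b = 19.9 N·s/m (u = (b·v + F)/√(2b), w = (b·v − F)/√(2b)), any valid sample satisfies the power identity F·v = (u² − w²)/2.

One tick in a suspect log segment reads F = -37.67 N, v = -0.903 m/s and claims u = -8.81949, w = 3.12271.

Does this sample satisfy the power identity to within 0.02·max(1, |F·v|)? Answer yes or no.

yes

F·v = (-37.67)×(-0.903) = 34.0160 W.
(u² − w²)/2 = (77.7834 − 9.7513)/2 = 34.0160 W.
|Δ| = 0.0000;  2% of max(1, |F·v|) = 0.6803.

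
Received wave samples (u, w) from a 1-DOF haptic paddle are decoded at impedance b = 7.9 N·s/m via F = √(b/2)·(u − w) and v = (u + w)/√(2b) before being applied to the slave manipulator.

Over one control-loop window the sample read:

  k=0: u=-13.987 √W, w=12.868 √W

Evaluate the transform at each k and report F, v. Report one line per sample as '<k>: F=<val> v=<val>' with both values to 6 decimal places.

0: F=-53.373257 v=-0.281515

k=0: u−w=-26.855000, u+w=-1.119000; √(b/2)=1.987461, √(2b)=3.974921; F=1.987461×(-26.855)=-53.373257, v=-1.119000/3.974921=-0.281515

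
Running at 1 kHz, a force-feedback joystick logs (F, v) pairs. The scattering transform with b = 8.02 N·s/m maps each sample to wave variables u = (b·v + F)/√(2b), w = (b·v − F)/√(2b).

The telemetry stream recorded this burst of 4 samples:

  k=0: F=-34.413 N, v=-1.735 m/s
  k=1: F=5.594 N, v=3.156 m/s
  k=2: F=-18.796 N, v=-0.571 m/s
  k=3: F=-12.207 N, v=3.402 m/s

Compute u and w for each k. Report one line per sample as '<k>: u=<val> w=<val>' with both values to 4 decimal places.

0: u=-12.0669 w=5.1182
1: u=7.7166 w=4.9231
2: u=-5.8366 w=3.5497
3: u=3.7646 w=9.8604

k=0: b·v=8.02×(-1.735)=-13.9147; √(2b)=4.0050; u=(-13.9147+(-34.413))/4.0050=-12.0669, w=(-13.9147−(-34.413))/4.0050=5.1182
k=1: b·v=8.02×3.156=25.3111; √(2b)=4.0050; u=(25.3111+5.594)/4.0050=7.7166, w=(25.3111−5.594)/4.0050=4.9231
k=2: b·v=8.02×(-0.571)=-4.5794; √(2b)=4.0050; u=(-4.5794+(-18.796))/4.0050=-5.8366, w=(-4.5794−(-18.796))/4.0050=3.5497
k=3: b·v=8.02×3.402=27.2840; √(2b)=4.0050; u=(27.2840+(-12.207))/4.0050=3.7646, w=(27.2840−(-12.207))/4.0050=9.8604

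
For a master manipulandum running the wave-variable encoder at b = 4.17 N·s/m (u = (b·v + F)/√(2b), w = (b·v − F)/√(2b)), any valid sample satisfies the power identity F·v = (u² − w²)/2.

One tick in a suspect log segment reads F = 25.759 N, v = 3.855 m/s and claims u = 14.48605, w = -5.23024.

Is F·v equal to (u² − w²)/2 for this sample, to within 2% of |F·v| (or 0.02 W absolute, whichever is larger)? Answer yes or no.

no

F·v = 25.759×3.855 = 99.3009 W.
(u² − w²)/2 = (209.8456 − 27.3554)/2 = 91.2451 W.
|Δ| = 8.0558;  2% of max(1, |F·v|) = 1.9860.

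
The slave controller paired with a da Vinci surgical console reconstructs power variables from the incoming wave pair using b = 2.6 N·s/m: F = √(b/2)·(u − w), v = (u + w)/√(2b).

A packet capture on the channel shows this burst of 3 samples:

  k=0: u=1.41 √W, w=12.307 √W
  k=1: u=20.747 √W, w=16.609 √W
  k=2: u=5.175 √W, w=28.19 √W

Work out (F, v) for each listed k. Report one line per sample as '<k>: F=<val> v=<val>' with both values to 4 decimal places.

k=0: u−w=-10.8970, u+w=13.7170; √(b/2)=1.1402, √(2b)=2.2804; F=1.1402×(-10.897)=-12.4245, v=13.7170/2.2804=6.0153
k=1: u−w=4.1380, u+w=37.3560; √(b/2)=1.1402, √(2b)=2.2804; F=1.1402×4.138=4.7180, v=37.3560/2.2804=16.3817
k=2: u−w=-23.0150, u+w=33.3650; √(b/2)=1.1402, √(2b)=2.2804; F=1.1402×(-23.015)=-26.2411, v=33.3650/2.2804=14.6315

0: F=-12.4245 v=6.0153
1: F=4.7180 v=16.3817
2: F=-26.2411 v=14.6315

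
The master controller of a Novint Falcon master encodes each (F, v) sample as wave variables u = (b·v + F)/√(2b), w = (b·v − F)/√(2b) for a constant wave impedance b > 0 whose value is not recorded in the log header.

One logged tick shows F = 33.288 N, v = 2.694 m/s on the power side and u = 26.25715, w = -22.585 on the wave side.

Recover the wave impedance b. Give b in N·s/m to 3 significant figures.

u + w = 3.6721;  u + w = √(2b)·v, so √(2b) = 3.6721/2.694 = 1.3631.
b = (√(2b))²/2 = 1.8580/2 = 0.9290.
(Check via u − w = 2F/√(2b): u − w = 48.8422, 2F/√(2b) = 48.8422.)

b = 0.929 N·s/m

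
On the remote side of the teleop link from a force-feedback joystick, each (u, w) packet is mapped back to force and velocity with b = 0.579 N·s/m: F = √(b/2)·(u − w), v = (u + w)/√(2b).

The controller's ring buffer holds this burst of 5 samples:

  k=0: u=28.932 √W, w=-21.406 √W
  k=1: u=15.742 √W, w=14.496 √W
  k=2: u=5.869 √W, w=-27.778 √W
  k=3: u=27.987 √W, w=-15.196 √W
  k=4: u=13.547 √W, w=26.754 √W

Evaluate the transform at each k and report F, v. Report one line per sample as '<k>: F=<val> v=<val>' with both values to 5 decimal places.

k=0: u−w=50.33800, u+w=7.52600; √(b/2)=0.53805, √(2b)=1.07610; F=0.53805×50.338=27.08446, v=7.52600/1.07610=6.99375
k=1: u−w=1.24600, u+w=30.23800; √(b/2)=0.53805, √(2b)=1.07610; F=0.53805×1.246=0.67041, v=30.23800/1.07610=28.09951
k=2: u−w=33.64700, u+w=-21.90900; √(b/2)=0.53805, √(2b)=1.07610; F=0.53805×33.647=18.10384, v=-21.90900/1.07610=-20.35955
k=3: u−w=43.18300, u+w=12.79100; √(b/2)=0.53805, √(2b)=1.07610; F=0.53805×43.183=23.23470, v=12.79100/1.07610=11.88640
k=4: u−w=-13.20700, u+w=40.30100; √(b/2)=0.53805, √(2b)=1.07610; F=0.53805×(-13.207)=-7.10605, v=40.30100/1.07610=37.45084

0: F=27.08446 v=6.99375
1: F=0.67041 v=28.09951
2: F=18.10384 v=-20.35955
3: F=23.23470 v=11.88640
4: F=-7.10605 v=37.45084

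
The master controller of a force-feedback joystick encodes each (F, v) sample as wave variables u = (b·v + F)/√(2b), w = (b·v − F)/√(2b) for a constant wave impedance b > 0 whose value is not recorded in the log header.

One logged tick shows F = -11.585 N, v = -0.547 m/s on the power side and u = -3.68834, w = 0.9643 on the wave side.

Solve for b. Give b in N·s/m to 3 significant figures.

b = 12.4 N·s/m

u + w = -2.72404;  u + w = √(2b)·v, so √(2b) = -2.72404/(-0.547) = 4.97996.
b = (√(2b))²/2 = 24.80004/2 = 12.40002.
(Check via u − w = 2F/√(2b): u − w = -4.65264, 2F/√(2b) = -4.65264.)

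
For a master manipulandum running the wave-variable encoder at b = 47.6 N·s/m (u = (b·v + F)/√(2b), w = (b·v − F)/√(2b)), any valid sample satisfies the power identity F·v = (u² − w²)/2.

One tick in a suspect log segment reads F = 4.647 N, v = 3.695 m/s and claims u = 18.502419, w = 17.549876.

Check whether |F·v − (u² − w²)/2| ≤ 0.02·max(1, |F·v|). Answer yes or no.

F·v = 4.647×3.695 = 17.170665 W.
(u² − w²)/2 = (342.339509 − 307.998148)/2 = 17.170681 W.
|Δ| = 0.000016;  2% of max(1, |F·v|) = 0.343413.

yes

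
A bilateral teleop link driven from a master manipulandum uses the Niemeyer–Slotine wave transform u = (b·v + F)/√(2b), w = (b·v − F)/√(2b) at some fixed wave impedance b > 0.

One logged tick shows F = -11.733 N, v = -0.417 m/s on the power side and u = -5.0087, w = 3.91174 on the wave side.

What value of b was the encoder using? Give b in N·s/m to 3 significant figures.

b = 3.46 N·s/m

u + w = -1.0970;  u + w = √(2b)·v, so √(2b) = -1.0970/(-0.417) = 2.6306.
b = (√(2b))²/2 = 6.9201/2 = 3.4600.
(Check via u − w = 2F/√(2b): u − w = -8.9204, 2F/√(2b) = -8.9204.)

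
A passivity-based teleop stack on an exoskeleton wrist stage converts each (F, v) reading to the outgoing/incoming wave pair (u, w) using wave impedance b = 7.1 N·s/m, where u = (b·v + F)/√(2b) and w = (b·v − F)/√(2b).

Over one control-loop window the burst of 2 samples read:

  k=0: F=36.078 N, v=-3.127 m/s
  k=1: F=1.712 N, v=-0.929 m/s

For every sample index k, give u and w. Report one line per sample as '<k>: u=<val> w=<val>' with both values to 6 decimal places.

0: u=3.682388 w=-15.465827
1: u=-1.296052 w=-2.204688

k=0: b·v=7.1×(-3.127)=-22.201700; √(2b)=3.768289; u=(-22.201700+36.078)/3.768289=3.682388, w=(-22.201700−36.078)/3.768289=-15.465827
k=1: b·v=7.1×(-0.929)=-6.595900; √(2b)=3.768289; u=(-6.595900+1.712)/3.768289=-1.296052, w=(-6.595900−1.712)/3.768289=-2.204688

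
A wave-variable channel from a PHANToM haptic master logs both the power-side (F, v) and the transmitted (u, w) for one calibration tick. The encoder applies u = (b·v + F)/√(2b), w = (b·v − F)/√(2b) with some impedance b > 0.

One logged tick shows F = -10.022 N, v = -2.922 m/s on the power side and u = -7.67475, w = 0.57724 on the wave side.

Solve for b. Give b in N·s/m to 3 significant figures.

u + w = -7.0975;  u + w = √(2b)·v, so √(2b) = -7.0975/(-2.922) = 2.4290.
b = (√(2b))²/2 = 5.9000/2 = 2.9500.
(Check via u − w = 2F/√(2b): u − w = -8.2520, 2F/√(2b) = -8.2520.)

b = 2.95 N·s/m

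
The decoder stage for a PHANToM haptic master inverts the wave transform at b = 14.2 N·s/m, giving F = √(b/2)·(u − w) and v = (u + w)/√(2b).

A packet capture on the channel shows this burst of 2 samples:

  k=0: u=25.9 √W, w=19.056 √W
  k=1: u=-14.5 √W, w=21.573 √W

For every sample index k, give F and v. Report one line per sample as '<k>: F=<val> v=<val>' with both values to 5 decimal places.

k=0: u−w=6.84400, u+w=44.95600; √(b/2)=2.66458, √(2b)=5.32917; F=2.66458×6.844=18.23640, v=44.95600/5.32917=8.43584
k=1: u−w=-36.07300, u+w=7.07300; √(b/2)=2.66458, √(2b)=5.32917; F=2.66458×(-36.073)=-96.11949, v=7.07300/5.32917=1.32722

0: F=18.23640 v=8.43584
1: F=-96.11949 v=1.32722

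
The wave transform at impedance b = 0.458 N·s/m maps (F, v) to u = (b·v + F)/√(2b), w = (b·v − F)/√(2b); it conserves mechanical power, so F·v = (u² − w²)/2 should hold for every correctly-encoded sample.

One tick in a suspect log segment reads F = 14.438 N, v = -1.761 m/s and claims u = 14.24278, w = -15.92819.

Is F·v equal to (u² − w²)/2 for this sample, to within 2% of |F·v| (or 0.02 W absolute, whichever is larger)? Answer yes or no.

yes

F·v = 14.438×(-1.761) = -25.42532 W.
(u² − w²)/2 = (202.85678 − 253.70724)/2 = -25.42523 W.
|Δ| = 0.00009;  2% of max(1, |F·v|) = 0.50851.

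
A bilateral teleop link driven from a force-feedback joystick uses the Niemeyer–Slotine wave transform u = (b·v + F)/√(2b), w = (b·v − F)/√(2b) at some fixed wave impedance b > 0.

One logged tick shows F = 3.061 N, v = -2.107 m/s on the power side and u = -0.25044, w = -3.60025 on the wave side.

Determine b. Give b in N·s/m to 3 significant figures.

u + w = -3.85069;  u + w = √(2b)·v, so √(2b) = -3.85069/(-2.107) = 1.82757.
b = (√(2b))²/2 = 3.34001/2 = 1.67001.
(Check via u − w = 2F/√(2b): u − w = 3.34981, 2F/√(2b) = 3.34980.)

b = 1.67 N·s/m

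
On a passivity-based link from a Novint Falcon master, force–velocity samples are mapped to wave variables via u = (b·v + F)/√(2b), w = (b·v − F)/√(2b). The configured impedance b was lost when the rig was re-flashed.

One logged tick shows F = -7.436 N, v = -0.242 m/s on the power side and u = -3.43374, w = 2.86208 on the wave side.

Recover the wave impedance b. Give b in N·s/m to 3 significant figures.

u + w = -0.5717;  u + w = √(2b)·v, so √(2b) = -0.5717/(-0.242) = 2.3622.
b = (√(2b))²/2 = 5.5801/2 = 2.7901.
(Check via u − w = 2F/√(2b): u − w = -6.2958, 2F/√(2b) = -6.2957.)

b = 2.79 N·s/m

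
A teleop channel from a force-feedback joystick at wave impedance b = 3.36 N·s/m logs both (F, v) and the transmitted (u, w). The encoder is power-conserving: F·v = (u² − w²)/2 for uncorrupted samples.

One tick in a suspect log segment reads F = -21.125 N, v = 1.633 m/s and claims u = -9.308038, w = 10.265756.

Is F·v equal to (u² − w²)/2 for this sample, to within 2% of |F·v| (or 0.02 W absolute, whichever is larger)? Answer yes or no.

F·v = (-21.125)×1.633 = -34.497125 W.
(u² − w²)/2 = (86.639571 − 105.385746)/2 = -9.373087 W.
|Δ| = 25.124038;  2% of max(1, |F·v|) = 0.689942.

no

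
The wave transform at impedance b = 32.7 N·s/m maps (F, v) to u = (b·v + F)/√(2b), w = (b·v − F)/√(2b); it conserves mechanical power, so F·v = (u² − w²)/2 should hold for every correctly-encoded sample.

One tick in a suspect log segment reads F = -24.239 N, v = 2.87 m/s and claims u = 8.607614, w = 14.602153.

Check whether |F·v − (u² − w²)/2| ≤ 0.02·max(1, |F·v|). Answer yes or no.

yes

F·v = (-24.239)×2.87 = -69.565930 W.
(u² − w²)/2 = (74.091019 − 213.222872)/2 = -69.565927 W.
|Δ| = 0.000003;  2% of max(1, |F·v|) = 1.391319.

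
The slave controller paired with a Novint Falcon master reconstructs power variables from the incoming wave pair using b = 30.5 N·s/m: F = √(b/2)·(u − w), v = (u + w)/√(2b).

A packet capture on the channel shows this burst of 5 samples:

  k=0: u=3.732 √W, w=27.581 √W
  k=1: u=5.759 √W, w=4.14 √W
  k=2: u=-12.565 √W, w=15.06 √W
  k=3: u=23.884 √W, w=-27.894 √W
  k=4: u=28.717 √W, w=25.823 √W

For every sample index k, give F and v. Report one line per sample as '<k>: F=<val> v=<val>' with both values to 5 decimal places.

k=0: u−w=-23.84900, u+w=31.31300; √(b/2)=3.90512, √(2b)=7.81025; F=3.90512×(-23.849)=-93.13332, v=31.31300/7.81025=4.00922
k=1: u−w=1.61900, u+w=9.89900; √(b/2)=3.90512, √(2b)=7.81025; F=3.90512×1.619=6.32240, v=9.89900/7.81025=1.26744
k=2: u−w=-27.62500, u+w=2.49500; √(b/2)=3.90512, √(2b)=7.81025; F=3.90512×(-27.625)=-107.87907, v=2.49500/7.81025=0.31945
k=3: u−w=51.77800, u+w=-4.01000; √(b/2)=3.90512, √(2b)=7.81025; F=3.90512×51.778=202.19955, v=-4.01000/7.81025=-0.51343
k=4: u−w=2.89400, u+w=54.54000; √(b/2)=3.90512, √(2b)=7.81025; F=3.90512×2.894=11.30143, v=54.54000/7.81025=6.98313

0: F=-93.13332 v=4.00922
1: F=6.32240 v=1.26744
2: F=-107.87907 v=0.31945
3: F=202.19955 v=-0.51343
4: F=11.30143 v=6.98313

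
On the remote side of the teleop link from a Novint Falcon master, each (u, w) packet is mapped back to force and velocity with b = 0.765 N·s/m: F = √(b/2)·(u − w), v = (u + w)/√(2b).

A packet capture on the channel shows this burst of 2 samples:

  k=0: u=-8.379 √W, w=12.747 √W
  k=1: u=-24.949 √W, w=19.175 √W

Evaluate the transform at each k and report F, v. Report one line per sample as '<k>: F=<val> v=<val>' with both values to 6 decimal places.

k=0: u−w=-21.126000, u+w=4.368000; √(b/2)=0.618466, √(2b)=1.236932; F=0.618466×(-21.126)=-13.065709, v=4.368000/1.236932=3.531319
k=1: u−w=-44.124000, u+w=-5.774000; √(b/2)=0.618466, √(2b)=1.236932; F=0.618466×(-44.124)=-27.289187, v=-5.774000/1.236932=-4.668002

0: F=-13.065709 v=3.531319
1: F=-27.289187 v=-4.668002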